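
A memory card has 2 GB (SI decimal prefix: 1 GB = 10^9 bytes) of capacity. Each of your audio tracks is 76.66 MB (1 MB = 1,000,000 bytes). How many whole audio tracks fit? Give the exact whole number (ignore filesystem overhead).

26

Capacity: 2 GB = 2,000,000,000 bytes
Per item: 76.66 MB = 76,660,000 bytes
⌊2,000,000,000 / 76,660,000⌋ = 26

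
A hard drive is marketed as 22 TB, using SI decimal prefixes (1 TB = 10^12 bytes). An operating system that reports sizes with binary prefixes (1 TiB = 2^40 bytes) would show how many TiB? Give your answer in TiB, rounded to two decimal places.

22 TB = 22 × 10^12 bytes = 22,000,000,000,000 bytes
1 TiB = 2^40 bytes = 1,099,511,627,776 bytes
22,000,000,000,000 / 1,099,511,627,776 = 20.01 TiB

20.01 TiB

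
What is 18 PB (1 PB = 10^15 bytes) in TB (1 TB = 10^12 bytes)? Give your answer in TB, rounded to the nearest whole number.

18,000 TB

18 PB = 18 × 10^15 bytes = 18,000,000,000,000,000 bytes
1 TB = 1,000,000,000,000 bytes
18,000,000,000,000,000 / 1,000,000,000,000 = 18,000 TB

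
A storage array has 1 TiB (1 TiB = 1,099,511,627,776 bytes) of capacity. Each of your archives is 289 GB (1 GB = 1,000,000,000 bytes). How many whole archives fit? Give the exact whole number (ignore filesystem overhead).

3

Capacity: 1 TiB = 1,099,511,627,776 bytes
Per item: 289 GB = 289,000,000,000 bytes
⌊1,099,511,627,776 / 289,000,000,000⌋ = 3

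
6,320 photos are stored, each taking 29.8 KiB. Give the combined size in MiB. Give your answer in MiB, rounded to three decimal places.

183.922 MiB

Total = 6,320 × 29.8 KiB = 188,336 KiB
= 188,336 × 1,024 bytes = 192,856,064 bytes
1 MiB = 1,048,576 bytes
192,856,064 / 1,048,576 = 183.922 MiB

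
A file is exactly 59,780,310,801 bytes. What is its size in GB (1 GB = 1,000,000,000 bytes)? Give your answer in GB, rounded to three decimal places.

59.780 GB

59,780,310,801 bytes given.
1 GB = 1,000,000,000 bytes
59,780,310,801 / 1,000,000,000 = 59.780 GB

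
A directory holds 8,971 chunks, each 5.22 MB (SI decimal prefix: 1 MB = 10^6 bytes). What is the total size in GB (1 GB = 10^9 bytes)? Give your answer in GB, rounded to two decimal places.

Total = 8,971 × 5.22 MB = 46828.62 MB
= 46828.62 × 1,000,000 bytes = 46,828,620,000 bytes
1 GB = 1,000,000,000 bytes
46,828,620,000 / 1,000,000,000 = 46.83 GB

46.83 GB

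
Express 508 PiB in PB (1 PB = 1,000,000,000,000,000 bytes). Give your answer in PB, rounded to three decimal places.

508 PiB = 508 × 2^50 bytes = 571,957,152,676,052,992 bytes
1 PB = 1,000,000,000,000,000 bytes
571,957,152,676,052,992 / 1,000,000,000,000,000 = 571.957 PB

571.957 PB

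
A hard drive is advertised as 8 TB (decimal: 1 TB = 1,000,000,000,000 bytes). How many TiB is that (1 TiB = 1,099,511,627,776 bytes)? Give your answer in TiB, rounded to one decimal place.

7.3 TiB

8 TB × 1,000,000,000,000 bytes/TB = 8,000,000,000,000 bytes
1 TiB = 1,099,511,627,776 bytes
8,000,000,000,000 / 1,099,511,627,776 = 7.3 TiB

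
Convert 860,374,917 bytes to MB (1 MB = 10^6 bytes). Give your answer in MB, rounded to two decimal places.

860.37 MB

860,374,917 bytes given.
1 MB = 10^6 bytes = 1,000,000 bytes
860,374,917 / 1,000,000 = 860.37 MB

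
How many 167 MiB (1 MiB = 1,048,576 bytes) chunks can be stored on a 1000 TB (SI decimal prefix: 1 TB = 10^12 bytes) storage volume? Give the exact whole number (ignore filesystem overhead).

5,710,624

Capacity: 1000 TB = 1,000,000,000,000,000 bytes
Per item: 167 MiB = 175,112,192 bytes
⌊1,000,000,000,000,000 / 175,112,192⌋ = 5,710,624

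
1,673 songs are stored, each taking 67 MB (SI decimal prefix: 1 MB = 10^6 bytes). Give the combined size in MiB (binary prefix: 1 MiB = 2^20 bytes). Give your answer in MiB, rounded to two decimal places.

Total = 1,673 × 67 MB = 112,091 MB
= 112,091 × 1,000,000 bytes = 112,091,000,000 bytes
1 MiB = 1,048,576 bytes
112,091,000,000 / 1,048,576 = 106,898.31 MiB

106,898.31 MiB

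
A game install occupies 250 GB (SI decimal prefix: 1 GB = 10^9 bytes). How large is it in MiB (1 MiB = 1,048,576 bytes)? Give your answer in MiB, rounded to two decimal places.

238,418.58 MiB

250 GB = 250 × 10^9 bytes = 250,000,000,000 bytes
1 MiB = 1,048,576 bytes
250,000,000,000 / 1,048,576 = 238,418.58 MiB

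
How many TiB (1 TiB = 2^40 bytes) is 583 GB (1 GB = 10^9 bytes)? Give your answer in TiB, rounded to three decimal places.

0.530 TiB

583 GB = 583 × 10^9 bytes = 583,000,000,000 bytes
1 TiB = 1,099,511,627,776 bytes
583,000,000,000 / 1,099,511,627,776 = 0.530 TiB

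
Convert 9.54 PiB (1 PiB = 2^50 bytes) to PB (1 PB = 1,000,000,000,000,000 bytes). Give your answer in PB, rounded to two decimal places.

10.74 PB

9.54 PiB × 1,125,899,906,842,624 bytes/PiB = 10,741,085,111,278,632.96 bytes
1 PB = 10^15 bytes = 1,000,000,000,000,000 bytes
10,741,085,111,278,632.96 / 1,000,000,000,000,000 = 10.74 PB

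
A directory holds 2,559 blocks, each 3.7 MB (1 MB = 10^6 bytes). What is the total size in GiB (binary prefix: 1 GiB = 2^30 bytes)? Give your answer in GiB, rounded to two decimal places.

8.82 GiB

Total = 2,559 × 3.7 MB = 9468.3 MB
= 9468.3 × 1,000,000 bytes = 9,468,300,000 bytes
1 GiB = 1,073,741,824 bytes
9,468,300,000 / 1,073,741,824 = 8.82 GiB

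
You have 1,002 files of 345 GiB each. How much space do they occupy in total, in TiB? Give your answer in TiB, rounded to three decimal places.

337.588 TiB

Total = 1,002 × 345 GiB = 345,690 GiB
= 345,690 × 1,073,741,824 bytes = 371,181,811,138,560 bytes
1 TiB = 1,099,511,627,776 bytes
371,181,811,138,560 / 1,099,511,627,776 = 337.588 TiB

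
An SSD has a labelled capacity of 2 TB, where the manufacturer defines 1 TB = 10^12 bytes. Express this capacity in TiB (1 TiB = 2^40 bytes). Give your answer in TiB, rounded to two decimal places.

2 TB × 1,000,000,000,000 bytes/TB = 2,000,000,000,000 bytes
1 TiB = 2^40 bytes = 1,099,511,627,776 bytes
2,000,000,000,000 / 1,099,511,627,776 = 1.82 TiB

1.82 TiB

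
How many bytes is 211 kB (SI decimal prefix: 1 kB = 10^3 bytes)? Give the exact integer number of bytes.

211 × 1,000 = 211,000 bytes

211,000 bytes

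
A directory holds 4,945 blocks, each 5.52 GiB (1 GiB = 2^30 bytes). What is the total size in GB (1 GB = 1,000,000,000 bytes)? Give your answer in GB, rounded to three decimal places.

29,309.286 GB

Total = 4,945 × 5.52 GiB = 27296.4 GiB
= 27296.4 × 1,073,741,824 bytes = 29,309,286,324,633.6 bytes
1 GB = 1,000,000,000 bytes
29,309,286,324,633.6 / 1,000,000,000 = 29,309.286 GB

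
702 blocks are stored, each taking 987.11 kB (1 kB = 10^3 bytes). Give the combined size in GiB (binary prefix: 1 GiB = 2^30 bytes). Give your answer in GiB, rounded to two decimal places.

Total = 702 × 987.11 kB = 692951.22 kB
= 692951.22 × 1,000 bytes = 692,951,220 bytes
1 GiB = 1,073,741,824 bytes
692,951,220 / 1,073,741,824 = 0.65 GiB

0.65 GiB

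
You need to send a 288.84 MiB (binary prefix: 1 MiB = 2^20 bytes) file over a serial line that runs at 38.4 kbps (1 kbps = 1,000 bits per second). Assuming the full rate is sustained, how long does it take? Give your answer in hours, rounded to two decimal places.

288.84 MiB = 302,870,691.84 bytes = 2,422,965,534.72 bits
38.4 kbps = 38,400 bits/s
time = 2,422,965,534.72 / 38,400 = 63,098.0608 s
63,098.0608 s / 3600 = 17.53 hours

17.53 hours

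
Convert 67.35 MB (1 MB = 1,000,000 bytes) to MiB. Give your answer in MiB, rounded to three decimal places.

64.230 MiB

67.35 MB × 1,000,000 bytes/MB = 67,350,000 bytes
1 MiB = 2^20 bytes = 1,048,576 bytes
67,350,000 / 1,048,576 = 64.230 MiB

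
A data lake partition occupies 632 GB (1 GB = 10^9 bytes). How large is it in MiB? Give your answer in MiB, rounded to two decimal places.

602,722.17 MiB

632 GB × 1,000,000,000 bytes/GB = 632,000,000,000 bytes
1 MiB = 1,048,576 bytes
632,000,000,000 / 1,048,576 = 602,722.17 MiB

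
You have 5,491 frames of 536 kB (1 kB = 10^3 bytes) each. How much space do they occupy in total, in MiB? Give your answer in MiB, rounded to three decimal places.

Total = 5,491 × 536 kB = 2,943,176 kB
= 2,943,176 × 1,000 bytes = 2,943,176,000 bytes
1 MiB = 1,048,576 bytes
2,943,176,000 / 1,048,576 = 2,806.831 MiB

2,806.831 MiB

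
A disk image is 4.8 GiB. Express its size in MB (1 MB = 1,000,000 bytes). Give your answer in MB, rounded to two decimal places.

5,153.96 MB

4.8 GiB = 4.8 × 2^30 bytes = 5,153,960,755.2 bytes
1 MB = 10^6 bytes = 1,000,000 bytes
5,153,960,755.2 / 1,000,000 = 5,153.96 MB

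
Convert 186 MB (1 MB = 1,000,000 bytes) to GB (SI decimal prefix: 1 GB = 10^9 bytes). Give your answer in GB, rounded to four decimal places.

0.1860 GB

186 MB = 186 × 10^6 bytes = 186,000,000 bytes
1 GB = 1,000,000,000 bytes
186,000,000 / 1,000,000,000 = 0.1860 GB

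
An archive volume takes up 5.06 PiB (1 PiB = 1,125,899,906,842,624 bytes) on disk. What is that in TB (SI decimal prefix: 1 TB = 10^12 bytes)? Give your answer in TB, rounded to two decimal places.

5,697.05 TB

5.06 PiB × 1,125,899,906,842,624 bytes/PiB = 5,697,053,528,623,677.44 bytes
1 TB = 10^12 bytes = 1,000,000,000,000 bytes
5,697,053,528,623,677.44 / 1,000,000,000,000 = 5,697.05 TB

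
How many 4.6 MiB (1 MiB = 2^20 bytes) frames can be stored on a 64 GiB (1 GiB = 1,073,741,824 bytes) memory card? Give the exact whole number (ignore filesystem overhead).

Capacity: 64 GiB = 68,719,476,736 bytes
Per item: 4.6 MiB = 4,823,449.6 bytes
⌊68,719,476,736 / 4,823,449.6⌋ = 14,246

14,246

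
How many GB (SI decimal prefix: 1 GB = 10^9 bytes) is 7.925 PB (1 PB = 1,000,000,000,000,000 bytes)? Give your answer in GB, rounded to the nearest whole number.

7,925,000 GB

7.925 PB × 1,000,000,000,000,000 bytes/PB = 7,925,000,000,000,000 bytes
1 GB = 10^9 bytes = 1,000,000,000 bytes
7,925,000,000,000,000 / 1,000,000,000 = 7,925,000 GB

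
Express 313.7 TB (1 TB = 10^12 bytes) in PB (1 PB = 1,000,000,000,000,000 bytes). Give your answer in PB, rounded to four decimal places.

0.3137 PB

313.7 TB = 313.7 × 10^12 bytes = 313,700,000,000,000 bytes
1 PB = 1,000,000,000,000,000 bytes
313,700,000,000,000 / 1,000,000,000,000,000 = 0.3137 PB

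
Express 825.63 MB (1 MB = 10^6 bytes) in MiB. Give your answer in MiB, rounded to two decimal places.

787.38 MiB

825.63 MB = 825.63 × 10^6 bytes = 825,630,000 bytes
1 MiB = 1,048,576 bytes
825,630,000 / 1,048,576 = 787.38 MiB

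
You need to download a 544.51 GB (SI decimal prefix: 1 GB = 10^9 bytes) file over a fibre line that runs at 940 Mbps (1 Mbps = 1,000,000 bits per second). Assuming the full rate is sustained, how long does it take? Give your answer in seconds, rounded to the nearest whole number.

544.51 GB = 544,510,000,000 bytes = 4,356,080,000,000 bits
940 Mbps = 940,000,000 bits/s
time = 4,356,080,000,000 / 940,000,000 = 4,634 s

4,634 seconds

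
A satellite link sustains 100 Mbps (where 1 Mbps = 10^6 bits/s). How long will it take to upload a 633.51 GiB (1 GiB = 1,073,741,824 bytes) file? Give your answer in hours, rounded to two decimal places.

15.12 hours

633.51 GiB = 680,226,182,922.24 bytes = 5,441,809,463,377.92 bits
100 Mbps = 100,000,000 bits/s
time = 5,441,809,463,377.92 / 100,000,000 = 54,418.0946 s
54,418.0946 s / 3600 = 15.12 hours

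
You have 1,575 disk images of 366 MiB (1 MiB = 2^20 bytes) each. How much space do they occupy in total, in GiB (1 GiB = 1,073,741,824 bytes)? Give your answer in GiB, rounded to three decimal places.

Total = 1,575 × 366 MiB = 576,450 MiB
= 576,450 × 1,048,576 bytes = 604,451,635,200 bytes
1 GiB = 1,073,741,824 bytes
604,451,635,200 / 1,073,741,824 = 562.939 GiB

562.939 GiB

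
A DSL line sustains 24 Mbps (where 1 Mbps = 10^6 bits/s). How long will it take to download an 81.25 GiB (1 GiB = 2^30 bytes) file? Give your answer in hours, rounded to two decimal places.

8.08 hours

81.25 GiB = 87,241,523,200 bytes = 697,932,185,600 bits
24 Mbps = 24,000,000 bits/s
time = 697,932,185,600 / 24,000,000 = 29,080.5077 s
29,080.5077 s / 3600 = 8.08 hours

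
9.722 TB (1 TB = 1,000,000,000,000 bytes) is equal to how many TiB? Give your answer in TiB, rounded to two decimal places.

9.722 TB × 1,000,000,000,000 bytes/TB = 9,722,000,000,000 bytes
1 TiB = 1,099,511,627,776 bytes
9,722,000,000,000 / 1,099,511,627,776 = 8.84 TiB

8.84 TiB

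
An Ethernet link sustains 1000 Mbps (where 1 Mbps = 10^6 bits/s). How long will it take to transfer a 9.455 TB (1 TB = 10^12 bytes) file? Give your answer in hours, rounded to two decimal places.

21.01 hours

9.455 TB = 9,455,000,000,000 bytes = 75,640,000,000,000 bits
1000 Mbps = 1,000,000,000 bits/s
time = 75,640,000,000,000 / 1,000,000,000 = 75,640.0000 s
75,640.0000 s / 3600 = 21.01 hours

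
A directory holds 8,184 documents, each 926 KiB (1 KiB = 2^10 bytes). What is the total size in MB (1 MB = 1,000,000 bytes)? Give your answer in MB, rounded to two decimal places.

7,760.27 MB

Total = 8,184 × 926 KiB = 7,578,384 KiB
= 7,578,384 × 1,024 bytes = 7,760,265,216 bytes
1 MB = 1,000,000 bytes
7,760,265,216 / 1,000,000 = 7,760.27 MB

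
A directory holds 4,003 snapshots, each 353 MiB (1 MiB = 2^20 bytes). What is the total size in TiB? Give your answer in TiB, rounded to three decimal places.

1.348 TiB

Total = 4,003 × 353 MiB = 1,413,059 MiB
= 1,413,059 × 1,048,576 bytes = 1,481,699,753,984 bytes
1 TiB = 1,099,511,627,776 bytes
1,481,699,753,984 / 1,099,511,627,776 = 1.348 TiB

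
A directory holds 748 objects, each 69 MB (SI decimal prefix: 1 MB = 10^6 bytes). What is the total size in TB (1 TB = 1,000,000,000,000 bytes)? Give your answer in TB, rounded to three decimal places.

Total = 748 × 69 MB = 51,612 MB
= 51,612 × 1,000,000 bytes = 51,612,000,000 bytes
1 TB = 1,000,000,000,000 bytes
51,612,000,000 / 1,000,000,000,000 = 0.052 TB

0.052 TB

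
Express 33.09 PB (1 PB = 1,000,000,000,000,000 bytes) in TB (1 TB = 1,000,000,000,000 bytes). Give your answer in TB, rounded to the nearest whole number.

33,090 TB

33.09 PB × 1,000,000,000,000,000 bytes/PB = 33,090,000,000,000,000 bytes
1 TB = 1,000,000,000,000 bytes
33,090,000,000,000,000 / 1,000,000,000,000 = 33,090 TB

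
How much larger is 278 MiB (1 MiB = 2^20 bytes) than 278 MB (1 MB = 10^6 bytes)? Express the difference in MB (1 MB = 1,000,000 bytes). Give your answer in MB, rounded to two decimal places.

13.50 MB

278 MiB = 278 × 1,048,576 = 291,504,128 bytes
278 MB = 278 × 1,000,000 = 278,000,000 bytes
difference = 13,504,128 bytes
13,504,128 / 1,000,000 = 13.50 MB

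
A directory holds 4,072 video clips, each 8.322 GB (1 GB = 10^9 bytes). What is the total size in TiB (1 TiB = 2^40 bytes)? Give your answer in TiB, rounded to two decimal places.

30.82 TiB

Total = 4,072 × 8.322 GB = 33887.184 GB
= 33887.184 × 1,000,000,000 bytes = 33,887,184,000,000 bytes
1 TiB = 1,099,511,627,776 bytes
33,887,184,000,000 / 1,099,511,627,776 = 30.82 TiB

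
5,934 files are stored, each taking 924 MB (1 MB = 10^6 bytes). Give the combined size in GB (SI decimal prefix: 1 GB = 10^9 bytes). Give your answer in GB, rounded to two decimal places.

5,483.02 GB

Total = 5,934 × 924 MB = 5,483,016 MB
= 5,483,016 × 1,000,000 bytes = 5,483,016,000,000 bytes
1 GB = 1,000,000,000 bytes
5,483,016,000,000 / 1,000,000,000 = 5,483.02 GB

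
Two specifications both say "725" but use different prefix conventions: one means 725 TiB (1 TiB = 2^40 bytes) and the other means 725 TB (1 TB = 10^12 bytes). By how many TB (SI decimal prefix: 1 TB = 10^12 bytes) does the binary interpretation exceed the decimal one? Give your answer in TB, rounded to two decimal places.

725 TiB = 725 × 1,099,511,627,776 = 797,145,930,137,600 bytes
725 TB = 725 × 1,000,000,000,000 = 725,000,000,000,000 bytes
difference = 72,145,930,137,600 bytes
72,145,930,137,600 / 1,000,000,000,000 = 72.15 TB

72.15 TB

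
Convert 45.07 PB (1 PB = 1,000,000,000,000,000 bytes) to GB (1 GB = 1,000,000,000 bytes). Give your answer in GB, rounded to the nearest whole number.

45,070,000 GB

45.07 PB × 1,000,000,000,000,000 bytes/PB = 45,070,000,000,000,000 bytes
1 GB = 1,000,000,000 bytes
45,070,000,000,000,000 / 1,000,000,000 = 45,070,000 GB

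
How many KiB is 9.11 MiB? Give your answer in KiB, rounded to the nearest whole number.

9.11 MiB × 1,048,576 bytes/MiB = 9,552,527.36 bytes
1 KiB = 2^10 bytes = 1,024 bytes
9,552,527.36 / 1,024 = 9,329 KiB

9,329 KiB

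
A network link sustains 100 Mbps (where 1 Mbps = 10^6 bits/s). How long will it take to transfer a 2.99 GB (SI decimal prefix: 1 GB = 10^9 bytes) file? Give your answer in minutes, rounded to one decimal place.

4.0 minutes

2.99 GB = 2,990,000,000 bytes = 23,920,000,000 bits
100 Mbps = 100,000,000 bits/s
time = 23,920,000,000 / 100,000,000 = 239.20 s
239.20 s / 60 = 4.0 minutes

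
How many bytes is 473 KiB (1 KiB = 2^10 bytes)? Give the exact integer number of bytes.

484,352 bytes

473 × 1,024 = 484,352 bytes  (1 KiB = 2^10 bytes)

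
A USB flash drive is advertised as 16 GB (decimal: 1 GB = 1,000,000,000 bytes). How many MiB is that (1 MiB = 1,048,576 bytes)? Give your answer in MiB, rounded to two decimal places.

15,258.79 MiB

16 GB × 1,000,000,000 bytes/GB = 16,000,000,000 bytes
1 MiB = 2^20 bytes = 1,048,576 bytes
16,000,000,000 / 1,048,576 = 15,258.79 MiB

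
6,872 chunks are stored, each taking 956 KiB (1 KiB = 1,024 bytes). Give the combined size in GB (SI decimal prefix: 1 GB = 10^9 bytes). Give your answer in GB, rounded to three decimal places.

6.727 GB

Total = 6,872 × 956 KiB = 6,569,632 KiB
= 6,569,632 × 1,024 bytes = 6,727,303,168 bytes
1 GB = 1,000,000,000 bytes
6,727,303,168 / 1,000,000,000 = 6.727 GB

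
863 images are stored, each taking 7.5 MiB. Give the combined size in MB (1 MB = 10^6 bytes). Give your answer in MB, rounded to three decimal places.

6,786.908 MB

Total = 863 × 7.5 MiB = 6472.5 MiB
= 6472.5 × 1,048,576 bytes = 6,786,908,160 bytes
1 MB = 1,000,000 bytes
6,786,908,160 / 1,000,000 = 6,786.908 MB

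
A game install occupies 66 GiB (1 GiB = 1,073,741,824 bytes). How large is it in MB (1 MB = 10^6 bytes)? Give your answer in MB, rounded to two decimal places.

66 GiB = 66 × 2^30 bytes = 70,866,960,384 bytes
1 MB = 10^6 bytes = 1,000,000 bytes
70,866,960,384 / 1,000,000 = 70,866.96 MB

70,866.96 MB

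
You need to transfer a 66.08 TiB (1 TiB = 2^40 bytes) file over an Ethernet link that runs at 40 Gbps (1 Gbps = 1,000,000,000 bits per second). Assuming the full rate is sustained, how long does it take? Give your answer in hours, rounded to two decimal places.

66.08 TiB = 72,655,728,363,438.08 bytes = 581,245,826,907,504.64 bits
40 Gbps = 40,000,000,000 bits/s
time = 581,245,826,907,504.64 / 40,000,000,000 = 14,531.1457 s
14,531.1457 s / 3600 = 4.04 hours

4.04 hours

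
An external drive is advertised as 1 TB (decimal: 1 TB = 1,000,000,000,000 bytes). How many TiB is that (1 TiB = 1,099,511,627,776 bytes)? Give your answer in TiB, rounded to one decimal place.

1 TB = 1 × 10^12 bytes = 1,000,000,000,000 bytes
1 TiB = 1,099,511,627,776 bytes
1,000,000,000,000 / 1,099,511,627,776 = 0.9 TiB

0.9 TiB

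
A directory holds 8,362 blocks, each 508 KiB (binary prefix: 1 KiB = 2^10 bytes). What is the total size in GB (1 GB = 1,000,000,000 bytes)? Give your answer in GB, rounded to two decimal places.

4.35 GB

Total = 8,362 × 508 KiB = 4,247,896 KiB
= 4,247,896 × 1,024 bytes = 4,349,845,504 bytes
1 GB = 1,000,000,000 bytes
4,349,845,504 / 1,000,000,000 = 4.35 GB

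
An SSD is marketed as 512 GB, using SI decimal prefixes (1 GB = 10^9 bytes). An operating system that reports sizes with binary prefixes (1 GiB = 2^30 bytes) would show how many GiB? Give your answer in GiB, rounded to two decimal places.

476.84 GiB

512 GB × 1,000,000,000 bytes/GB = 512,000,000,000 bytes
1 GiB = 1,073,741,824 bytes
512,000,000,000 / 1,073,741,824 = 476.84 GiB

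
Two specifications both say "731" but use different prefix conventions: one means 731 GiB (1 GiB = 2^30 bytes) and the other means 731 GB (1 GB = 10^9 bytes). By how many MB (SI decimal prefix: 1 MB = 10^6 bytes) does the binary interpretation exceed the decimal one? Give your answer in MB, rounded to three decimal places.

731 GiB = 731 × 1,073,741,824 = 784,905,273,344 bytes
731 GB = 731 × 1,000,000,000 = 731,000,000,000 bytes
difference = 53,905,273,344 bytes
53,905,273,344 / 1,000,000 = 53,905.273 MB

53,905.273 MB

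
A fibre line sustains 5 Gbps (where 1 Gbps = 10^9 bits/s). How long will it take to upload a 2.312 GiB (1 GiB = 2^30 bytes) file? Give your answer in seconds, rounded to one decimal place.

2.312 GiB = 2,482,491,097.088 bytes = 19,859,928,776.704 bits
5 Gbps = 5,000,000,000 bits/s
time = 19,859,928,776.704 / 5,000,000,000 = 4.0 s

4.0 seconds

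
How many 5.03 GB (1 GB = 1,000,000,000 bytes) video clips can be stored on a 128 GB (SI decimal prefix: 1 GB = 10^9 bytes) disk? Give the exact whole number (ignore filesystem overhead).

25

Capacity: 128 GB = 128,000,000,000 bytes
Per item: 5.03 GB = 5,030,000,000 bytes
⌊128,000,000,000 / 5,030,000,000⌋ = 25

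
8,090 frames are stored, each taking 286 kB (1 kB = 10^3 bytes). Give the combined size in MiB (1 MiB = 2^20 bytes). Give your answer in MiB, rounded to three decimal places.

2,206.554 MiB

Total = 8,090 × 286 kB = 2,313,740 kB
= 2,313,740 × 1,000 bytes = 2,313,740,000 bytes
1 MiB = 1,048,576 bytes
2,313,740,000 / 1,048,576 = 2,206.554 MiB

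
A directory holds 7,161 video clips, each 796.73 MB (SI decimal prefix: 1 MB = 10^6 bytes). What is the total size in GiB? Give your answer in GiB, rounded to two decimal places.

5,313.55 GiB

Total = 7,161 × 796.73 MB = 5705383.53 MB
= 5705383.53 × 1,000,000 bytes = 5,705,383,530,000 bytes
1 GiB = 1,073,741,824 bytes
5,705,383,530,000 / 1,073,741,824 = 5,313.55 GiB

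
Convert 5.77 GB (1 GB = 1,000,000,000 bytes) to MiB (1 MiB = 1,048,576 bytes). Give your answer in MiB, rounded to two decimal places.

5,502.70 MiB

5.77 GB × 1,000,000,000 bytes/GB = 5,770,000,000 bytes
1 MiB = 2^20 bytes = 1,048,576 bytes
5,770,000,000 / 1,048,576 = 5,502.70 MiB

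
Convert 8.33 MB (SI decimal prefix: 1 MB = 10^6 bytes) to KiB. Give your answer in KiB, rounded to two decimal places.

8,134.77 KiB

8.33 MB = 8.33 × 10^6 bytes = 8,330,000 bytes
1 KiB = 1,024 bytes
8,330,000 / 1,024 = 8,134.77 KiB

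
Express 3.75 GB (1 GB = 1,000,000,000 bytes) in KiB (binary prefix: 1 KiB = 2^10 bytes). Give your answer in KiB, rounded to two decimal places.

3.75 GB = 3.75 × 10^9 bytes = 3,750,000,000 bytes
1 KiB = 2^10 bytes = 1,024 bytes
3,750,000,000 / 1,024 = 3,662,109.38 KiB

3,662,109.38 KiB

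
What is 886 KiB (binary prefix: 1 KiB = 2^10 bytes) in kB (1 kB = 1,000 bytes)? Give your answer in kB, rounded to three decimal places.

886 KiB = 886 × 2^10 bytes = 907,264 bytes
1 kB = 1,000 bytes
907,264 / 1,000 = 907.264 kB

907.264 kB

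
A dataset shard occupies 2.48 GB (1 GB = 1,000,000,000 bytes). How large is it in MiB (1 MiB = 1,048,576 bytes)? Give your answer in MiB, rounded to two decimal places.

2,365.11 MiB

2.48 GB × 1,000,000,000 bytes/GB = 2,480,000,000 bytes
1 MiB = 1,048,576 bytes
2,480,000,000 / 1,048,576 = 2,365.11 MiB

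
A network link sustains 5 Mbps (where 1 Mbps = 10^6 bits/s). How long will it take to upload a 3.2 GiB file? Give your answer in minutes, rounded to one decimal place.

91.6 minutes

3.2 GiB = 3,435,973,836.8 bytes = 27,487,790,694.4 bits
5 Mbps = 5,000,000 bits/s
time = 27,487,790,694.4 / 5,000,000 = 5,497.56 s
5,497.56 s / 60 = 91.6 minutes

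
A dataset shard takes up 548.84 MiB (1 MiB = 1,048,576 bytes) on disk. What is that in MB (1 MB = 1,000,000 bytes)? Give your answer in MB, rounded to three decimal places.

575.500 MB

548.84 MiB = 548.84 × 2^20 bytes = 575,500,451.84 bytes
1 MB = 1,000,000 bytes
575,500,451.84 / 1,000,000 = 575.500 MB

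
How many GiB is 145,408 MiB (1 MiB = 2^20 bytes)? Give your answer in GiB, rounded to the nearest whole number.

145,408 MiB × 1,048,576 bytes/MiB = 152,471,339,008 bytes
1 GiB = 2^30 bytes = 1,073,741,824 bytes
152,471,339,008 / 1,073,741,824 = 142 GiB

142 GiB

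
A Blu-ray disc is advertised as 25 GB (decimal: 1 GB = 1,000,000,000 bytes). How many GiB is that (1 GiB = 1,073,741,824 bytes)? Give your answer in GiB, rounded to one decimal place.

23.3 GiB

25 GB = 25 × 10^9 bytes = 25,000,000,000 bytes
1 GiB = 1,073,741,824 bytes
25,000,000,000 / 1,073,741,824 = 23.3 GiB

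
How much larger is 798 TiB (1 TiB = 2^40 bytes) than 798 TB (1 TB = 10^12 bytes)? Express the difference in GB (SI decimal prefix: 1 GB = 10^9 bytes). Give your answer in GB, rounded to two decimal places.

79,410.28 GB

798 TiB = 798 × 1,099,511,627,776 = 877,410,278,965,248 bytes
798 TB = 798 × 1,000,000,000,000 = 798,000,000,000,000 bytes
difference = 79,410,278,965,248 bytes
79,410,278,965,248 / 1,000,000,000 = 79,410.28 GB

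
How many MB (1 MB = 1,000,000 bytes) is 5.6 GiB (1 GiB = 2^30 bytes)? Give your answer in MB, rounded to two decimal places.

5.6 GiB × 1,073,741,824 bytes/GiB = 6,012,954,214.4 bytes
1 MB = 1,000,000 bytes
6,012,954,214.4 / 1,000,000 = 6,012.95 MB

6,012.95 MB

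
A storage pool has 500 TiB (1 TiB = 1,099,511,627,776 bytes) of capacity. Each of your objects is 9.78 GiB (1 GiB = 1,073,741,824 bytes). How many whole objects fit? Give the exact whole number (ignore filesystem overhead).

Capacity: 500 TiB = 549,755,813,888,000 bytes
Per item: 9.78 GiB = 10,501,195,038.72 bytes
⌊549,755,813,888,000 / 10,501,195,038.72⌋ = 52,351

52,351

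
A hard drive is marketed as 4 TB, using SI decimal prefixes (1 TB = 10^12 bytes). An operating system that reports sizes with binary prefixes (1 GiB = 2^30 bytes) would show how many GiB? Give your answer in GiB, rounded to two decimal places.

3,725.29 GiB

4 TB × 1,000,000,000,000 bytes/TB = 4,000,000,000,000 bytes
1 GiB = 2^30 bytes = 1,073,741,824 bytes
4,000,000,000,000 / 1,073,741,824 = 3,725.29 GiB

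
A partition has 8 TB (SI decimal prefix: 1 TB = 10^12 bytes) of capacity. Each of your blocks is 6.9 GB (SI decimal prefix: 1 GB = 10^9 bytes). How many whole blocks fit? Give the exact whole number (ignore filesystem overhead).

1,159

Capacity: 8 TB = 8,000,000,000,000 bytes
Per item: 6.9 GB = 6,900,000,000 bytes
⌊8,000,000,000,000 / 6,900,000,000⌋ = 1,159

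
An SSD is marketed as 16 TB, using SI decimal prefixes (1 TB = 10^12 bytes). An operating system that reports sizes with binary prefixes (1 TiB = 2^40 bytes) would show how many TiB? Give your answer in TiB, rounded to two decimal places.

16 TB × 1,000,000,000,000 bytes/TB = 16,000,000,000,000 bytes
1 TiB = 2^40 bytes = 1,099,511,627,776 bytes
16,000,000,000,000 / 1,099,511,627,776 = 14.55 TiB

14.55 TiB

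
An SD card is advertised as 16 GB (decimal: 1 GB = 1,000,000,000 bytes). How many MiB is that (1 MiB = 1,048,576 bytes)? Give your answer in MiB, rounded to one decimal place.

15,258.8 MiB

16 GB × 1,000,000,000 bytes/GB = 16,000,000,000 bytes
1 MiB = 2^20 bytes = 1,048,576 bytes
16,000,000,000 / 1,048,576 = 15,258.8 MiB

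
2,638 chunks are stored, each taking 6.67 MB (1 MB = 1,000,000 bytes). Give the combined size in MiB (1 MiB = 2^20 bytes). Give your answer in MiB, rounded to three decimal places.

Total = 2,638 × 6.67 MB = 17595.46 MB
= 17595.46 × 1,000,000 bytes = 17,595,460,000 bytes
1 MiB = 1,048,576 bytes
17,595,460,000 / 1,048,576 = 16,780.338 MiB

16,780.338 MiB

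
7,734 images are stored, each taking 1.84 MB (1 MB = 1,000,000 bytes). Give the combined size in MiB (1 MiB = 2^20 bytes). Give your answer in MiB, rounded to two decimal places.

13,571.32 MiB

Total = 7,734 × 1.84 MB = 14230.56 MB
= 14230.56 × 1,000,000 bytes = 14,230,560,000 bytes
1 MiB = 1,048,576 bytes
14,230,560,000 / 1,048,576 = 13,571.32 MiB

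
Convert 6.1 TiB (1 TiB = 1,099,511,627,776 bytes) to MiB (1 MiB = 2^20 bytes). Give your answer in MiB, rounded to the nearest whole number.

6.1 TiB × 1,099,511,627,776 bytes/TiB = 6,707,020,929,433.6 bytes
1 MiB = 2^20 bytes = 1,048,576 bytes
6,707,020,929,433.6 / 1,048,576 = 6,396,314 MiB

6,396,314 MiB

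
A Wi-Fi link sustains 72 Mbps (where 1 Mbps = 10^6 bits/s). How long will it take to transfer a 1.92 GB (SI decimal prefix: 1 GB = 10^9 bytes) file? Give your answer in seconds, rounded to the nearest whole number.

1.92 GB = 1,920,000,000 bytes = 15,360,000,000 bits
72 Mbps = 72,000,000 bits/s
time = 15,360,000,000 / 72,000,000 = 213 s

213 seconds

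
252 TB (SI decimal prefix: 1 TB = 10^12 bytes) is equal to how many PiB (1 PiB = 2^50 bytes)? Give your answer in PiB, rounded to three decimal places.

252 TB = 252 × 10^12 bytes = 252,000,000,000,000 bytes
1 PiB = 2^50 bytes = 1,125,899,906,842,624 bytes
252,000,000,000,000 / 1,125,899,906,842,624 = 0.224 PiB

0.224 PiB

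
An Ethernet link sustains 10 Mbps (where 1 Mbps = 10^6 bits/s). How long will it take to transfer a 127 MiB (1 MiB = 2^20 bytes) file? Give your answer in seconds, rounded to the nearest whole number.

127 MiB = 133,169,152 bytes = 1,065,353,216 bits
10 Mbps = 10,000,000 bits/s
time = 1,065,353,216 / 10,000,000 = 107 s

107 seconds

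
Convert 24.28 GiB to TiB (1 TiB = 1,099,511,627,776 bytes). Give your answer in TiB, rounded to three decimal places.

24.28 GiB = 24.28 × 2^30 bytes = 26,070,451,486.72 bytes
1 TiB = 2^40 bytes = 1,099,511,627,776 bytes
26,070,451,486.72 / 1,099,511,627,776 = 0.024 TiB

0.024 TiB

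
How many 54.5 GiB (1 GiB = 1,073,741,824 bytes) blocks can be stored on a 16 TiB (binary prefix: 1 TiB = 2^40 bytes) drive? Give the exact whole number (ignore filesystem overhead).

Capacity: 16 TiB = 17,592,186,044,416 bytes
Per item: 54.5 GiB = 58,518,929,408 bytes
⌊17,592,186,044,416 / 58,518,929,408⌋ = 300

300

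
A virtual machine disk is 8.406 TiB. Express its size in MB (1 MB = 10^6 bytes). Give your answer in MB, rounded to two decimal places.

9,242,494.74 MB

8.406 TiB × 1,099,511,627,776 bytes/TiB = 9,242,494,743,085.056 bytes
1 MB = 1,000,000 bytes
9,242,494,743,085.056 / 1,000,000 = 9,242,494.74 MB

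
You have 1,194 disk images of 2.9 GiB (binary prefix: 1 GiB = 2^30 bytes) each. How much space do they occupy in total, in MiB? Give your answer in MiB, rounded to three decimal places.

Total = 1,194 × 2.9 GiB = 3462.6 GiB
= 3462.6 × 1,073,741,824 bytes = 3,717,938,439,782.4 bytes
1 MiB = 1,048,576 bytes
3,717,938,439,782.4 / 1,048,576 = 3,545,702.400 MiB

3,545,702.400 MiB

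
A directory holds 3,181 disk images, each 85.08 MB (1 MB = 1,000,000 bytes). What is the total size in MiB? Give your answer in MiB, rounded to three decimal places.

Total = 3,181 × 85.08 MB = 270639.48 MB
= 270639.48 × 1,000,000 bytes = 270,639,480,000 bytes
1 MiB = 1,048,576 bytes
270,639,480,000 / 1,048,576 = 258,101.921 MiB

258,101.921 MiB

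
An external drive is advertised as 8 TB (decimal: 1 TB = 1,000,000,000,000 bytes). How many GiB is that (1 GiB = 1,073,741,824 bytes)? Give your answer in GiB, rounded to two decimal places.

7,450.58 GiB

8 TB = 8 × 10^12 bytes = 8,000,000,000,000 bytes
1 GiB = 1,073,741,824 bytes
8,000,000,000,000 / 1,073,741,824 = 7,450.58 GiB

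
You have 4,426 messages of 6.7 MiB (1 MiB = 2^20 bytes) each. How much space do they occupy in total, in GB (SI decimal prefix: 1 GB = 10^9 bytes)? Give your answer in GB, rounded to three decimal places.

31.095 GB

Total = 4,426 × 6.7 MiB = 29654.2 MiB
= 29654.2 × 1,048,576 bytes = 31,094,682,419.2 bytes
1 GB = 1,000,000,000 bytes
31,094,682,419.2 / 1,000,000,000 = 31.095 GB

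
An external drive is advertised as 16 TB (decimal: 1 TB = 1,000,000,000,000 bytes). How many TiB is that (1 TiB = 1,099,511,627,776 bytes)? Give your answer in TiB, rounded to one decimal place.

16 TB × 1,000,000,000,000 bytes/TB = 16,000,000,000,000 bytes
1 TiB = 2^40 bytes = 1,099,511,627,776 bytes
16,000,000,000,000 / 1,099,511,627,776 = 14.6 TiB

14.6 TiB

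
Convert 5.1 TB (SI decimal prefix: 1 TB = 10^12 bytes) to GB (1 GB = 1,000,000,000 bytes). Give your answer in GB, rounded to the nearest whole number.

5,100 GB

5.1 TB × 1,000,000,000,000 bytes/TB = 5,100,000,000,000 bytes
1 GB = 10^9 bytes = 1,000,000,000 bytes
5,100,000,000,000 / 1,000,000,000 = 5,100 GB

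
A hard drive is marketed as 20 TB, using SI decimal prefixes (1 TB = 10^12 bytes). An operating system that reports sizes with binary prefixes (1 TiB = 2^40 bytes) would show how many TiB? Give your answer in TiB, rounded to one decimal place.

18.2 TiB

20 TB = 20 × 10^12 bytes = 20,000,000,000,000 bytes
1 TiB = 2^40 bytes = 1,099,511,627,776 bytes
20,000,000,000,000 / 1,099,511,627,776 = 18.2 TiB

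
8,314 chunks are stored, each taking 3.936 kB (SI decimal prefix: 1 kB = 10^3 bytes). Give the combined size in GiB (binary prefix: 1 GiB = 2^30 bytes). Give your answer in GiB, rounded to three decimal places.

0.030 GiB

Total = 8,314 × 3.936 kB = 32723.904 kB
= 32723.904 × 1,000 bytes = 32,723,904 bytes
1 GiB = 1,073,741,824 bytes
32,723,904 / 1,073,741,824 = 0.030 GiB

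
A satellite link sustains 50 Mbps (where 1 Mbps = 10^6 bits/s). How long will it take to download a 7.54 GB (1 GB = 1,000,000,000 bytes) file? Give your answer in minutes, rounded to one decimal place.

7.54 GB = 7,540,000,000 bytes = 60,320,000,000 bits
50 Mbps = 50,000,000 bits/s
time = 60,320,000,000 / 50,000,000 = 1,206.40 s
1,206.40 s / 60 = 20.1 minutes

20.1 minutes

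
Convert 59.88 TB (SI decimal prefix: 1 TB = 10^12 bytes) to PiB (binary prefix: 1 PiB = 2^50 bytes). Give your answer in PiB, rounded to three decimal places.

0.053 PiB

59.88 TB = 59.88 × 10^12 bytes = 59,880,000,000,000 bytes
1 PiB = 2^50 bytes = 1,125,899,906,842,624 bytes
59,880,000,000,000 / 1,125,899,906,842,624 = 0.053 PiB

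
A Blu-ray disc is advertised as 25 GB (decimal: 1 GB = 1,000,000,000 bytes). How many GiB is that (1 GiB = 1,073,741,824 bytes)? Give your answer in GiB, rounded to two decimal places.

23.28 GiB

25 GB = 25 × 10^9 bytes = 25,000,000,000 bytes
1 GiB = 2^30 bytes = 1,073,741,824 bytes
25,000,000,000 / 1,073,741,824 = 23.28 GiB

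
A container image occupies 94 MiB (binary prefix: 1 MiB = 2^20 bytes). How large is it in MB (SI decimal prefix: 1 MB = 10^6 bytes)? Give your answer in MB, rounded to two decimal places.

98.57 MB

94 MiB = 94 × 2^20 bytes = 98,566,144 bytes
1 MB = 1,000,000 bytes
98,566,144 / 1,000,000 = 98.57 MB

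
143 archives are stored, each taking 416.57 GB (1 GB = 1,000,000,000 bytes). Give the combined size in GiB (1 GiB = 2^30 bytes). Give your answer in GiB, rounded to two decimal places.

Total = 143 × 416.57 GB = 59569.51 GB
= 59569.51 × 1,000,000,000 bytes = 59,569,510,000,000 bytes
1 GiB = 1,073,741,824 bytes
59,569,510,000,000 / 1,073,741,824 = 55,478.43 GiB

55,478.43 GiB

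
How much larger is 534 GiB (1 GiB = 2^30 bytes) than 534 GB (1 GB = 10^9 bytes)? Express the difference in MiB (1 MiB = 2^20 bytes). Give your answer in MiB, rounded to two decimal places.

37,553.92 MiB

534 GiB = 534 × 1,073,741,824 = 573,378,134,016 bytes
534 GB = 534 × 1,000,000,000 = 534,000,000,000 bytes
difference = 39,378,134,016 bytes
39,378,134,016 / 1,048,576 = 37,553.92 MiB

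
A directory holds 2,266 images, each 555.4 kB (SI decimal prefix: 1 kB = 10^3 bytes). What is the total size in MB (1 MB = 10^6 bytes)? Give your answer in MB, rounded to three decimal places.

Total = 2,266 × 555.4 kB = 1258536.4 kB
= 1258536.4 × 1,000 bytes = 1,258,536,400 bytes
1 MB = 1,000,000 bytes
1,258,536,400 / 1,000,000 = 1,258.536 MB

1,258.536 MB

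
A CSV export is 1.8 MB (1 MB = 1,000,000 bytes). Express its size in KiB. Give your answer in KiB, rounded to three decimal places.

1,757.813 KiB

1.8 MB = 1.8 × 10^6 bytes = 1,800,000 bytes
1 KiB = 2^10 bytes = 1,024 bytes
1,800,000 / 1,024 = 1,757.813 KiB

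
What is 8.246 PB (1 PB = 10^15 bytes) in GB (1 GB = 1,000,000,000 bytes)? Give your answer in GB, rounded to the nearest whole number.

8.246 PB = 8.246 × 10^15 bytes = 8,246,000,000,000,000 bytes
1 GB = 1,000,000,000 bytes
8,246,000,000,000,000 / 1,000,000,000 = 8,246,000 GB

8,246,000 GB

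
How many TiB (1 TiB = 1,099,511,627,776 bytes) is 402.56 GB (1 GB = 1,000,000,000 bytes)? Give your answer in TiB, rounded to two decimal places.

402.56 GB = 402.56 × 10^9 bytes = 402,560,000,000 bytes
1 TiB = 1,099,511,627,776 bytes
402,560,000,000 / 1,099,511,627,776 = 0.37 TiB

0.37 TiB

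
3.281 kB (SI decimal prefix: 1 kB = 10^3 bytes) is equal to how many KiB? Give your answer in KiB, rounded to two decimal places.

3.20 KiB

3.281 kB = 3.281 × 10^3 bytes = 3,281 bytes
1 KiB = 2^10 bytes = 1,024 bytes
3,281 / 1,024 = 3.20 KiB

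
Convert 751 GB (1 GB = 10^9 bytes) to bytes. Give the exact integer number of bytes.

751 × 1,000,000,000 = 751,000,000,000 bytes

751,000,000,000 bytes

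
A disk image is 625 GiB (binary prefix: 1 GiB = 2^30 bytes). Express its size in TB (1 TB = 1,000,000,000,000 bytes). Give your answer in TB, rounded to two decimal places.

625 GiB × 1,073,741,824 bytes/GiB = 671,088,640,000 bytes
1 TB = 10^12 bytes = 1,000,000,000,000 bytes
671,088,640,000 / 1,000,000,000,000 = 0.67 TB

0.67 TB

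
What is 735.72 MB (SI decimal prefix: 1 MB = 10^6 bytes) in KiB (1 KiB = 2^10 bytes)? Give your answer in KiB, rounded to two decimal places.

718,476.56 KiB

735.72 MB × 1,000,000 bytes/MB = 735,720,000 bytes
1 KiB = 2^10 bytes = 1,024 bytes
735,720,000 / 1,024 = 718,476.56 KiB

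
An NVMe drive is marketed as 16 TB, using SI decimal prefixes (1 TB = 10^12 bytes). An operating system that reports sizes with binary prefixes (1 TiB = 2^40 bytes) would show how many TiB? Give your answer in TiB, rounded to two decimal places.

14.55 TiB

16 TB = 16 × 10^12 bytes = 16,000,000,000,000 bytes
1 TiB = 2^40 bytes = 1,099,511,627,776 bytes
16,000,000,000,000 / 1,099,511,627,776 = 14.55 TiB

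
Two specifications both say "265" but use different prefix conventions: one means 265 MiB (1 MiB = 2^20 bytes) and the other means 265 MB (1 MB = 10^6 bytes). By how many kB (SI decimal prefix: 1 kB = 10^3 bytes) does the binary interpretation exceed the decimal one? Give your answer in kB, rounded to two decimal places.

12,872.64 kB

265 MiB = 265 × 1,048,576 = 277,872,640 bytes
265 MB = 265 × 1,000,000 = 265,000,000 bytes
difference = 12,872,640 bytes
12,872,640 / 1,000 = 12,872.64 kB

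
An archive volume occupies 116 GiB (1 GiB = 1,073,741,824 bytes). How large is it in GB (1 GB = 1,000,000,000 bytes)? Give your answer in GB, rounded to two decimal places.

116 GiB = 116 × 2^30 bytes = 124,554,051,584 bytes
1 GB = 1,000,000,000 bytes
124,554,051,584 / 1,000,000,000 = 124.55 GB

124.55 GB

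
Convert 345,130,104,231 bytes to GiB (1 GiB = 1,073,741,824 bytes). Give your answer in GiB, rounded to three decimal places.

345,130,104,231 bytes given.
1 GiB = 1,073,741,824 bytes
345,130,104,231 / 1,073,741,824 = 321.427 GiB

321.427 GiB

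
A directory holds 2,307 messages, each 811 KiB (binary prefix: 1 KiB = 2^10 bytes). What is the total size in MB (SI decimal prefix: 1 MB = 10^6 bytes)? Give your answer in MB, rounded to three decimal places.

1,915.880 MB

Total = 2,307 × 811 KiB = 1,870,977 KiB
= 1,870,977 × 1,024 bytes = 1,915,880,448 bytes
1 MB = 1,000,000 bytes
1,915,880,448 / 1,000,000 = 1,915.880 MB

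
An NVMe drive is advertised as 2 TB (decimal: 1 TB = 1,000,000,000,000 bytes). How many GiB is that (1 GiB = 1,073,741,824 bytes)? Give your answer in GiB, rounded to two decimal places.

2 TB = 2 × 10^12 bytes = 2,000,000,000,000 bytes
1 GiB = 2^30 bytes = 1,073,741,824 bytes
2,000,000,000,000 / 1,073,741,824 = 1,862.65 GiB

1,862.65 GiB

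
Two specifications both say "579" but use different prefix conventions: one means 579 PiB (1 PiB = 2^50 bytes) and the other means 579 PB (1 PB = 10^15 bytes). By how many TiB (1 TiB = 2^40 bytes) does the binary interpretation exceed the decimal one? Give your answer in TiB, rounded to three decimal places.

579 PiB = 579 × 1,125,899,906,842,624 = 651,896,046,061,879,296 bytes
579 PB = 579 × 1,000,000,000,000,000 = 579,000,000,000,000,000 bytes
difference = 72,896,046,061,879,296 bytes
72,896,046,061,879,296 / 1,099,511,627,776 = 66,298.568 TiB

66,298.568 TiB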